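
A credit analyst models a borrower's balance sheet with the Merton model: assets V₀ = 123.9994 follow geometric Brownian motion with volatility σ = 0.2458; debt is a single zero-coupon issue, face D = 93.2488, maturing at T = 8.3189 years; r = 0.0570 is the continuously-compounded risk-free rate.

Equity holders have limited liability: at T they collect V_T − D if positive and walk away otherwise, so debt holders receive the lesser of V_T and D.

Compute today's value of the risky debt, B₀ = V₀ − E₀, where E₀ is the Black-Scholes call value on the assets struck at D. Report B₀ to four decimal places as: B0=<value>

d₁ = [ln(V₀/D) + (r + σ²/2)T] / (σ√T)
   = [ln(123.9994/93.2488) + (0.0570 + 0.5·0.2458²)·8.3189] / (0.2458·√8.3189)
   = [0.285006 + 0.725481] / 0.708949 = 1.425332
d₂ = d₁ − σ√T = 1.425332 − 0.708949 = 0.716383
N(d₁) = 0.922969,  N(d₂) = 0.763122,  e^(−rT) = 0.622397
E₀ = V₀·N(d₁) − D·e^(−rT)·N(d₂)
   = 123.9994·0.922969 − 93.2488·0.622397·0.763122 = 70.157717
B₀ = V₀ − E₀ = 123.9994 − 70.157717 = 53.841683

B0=53.8417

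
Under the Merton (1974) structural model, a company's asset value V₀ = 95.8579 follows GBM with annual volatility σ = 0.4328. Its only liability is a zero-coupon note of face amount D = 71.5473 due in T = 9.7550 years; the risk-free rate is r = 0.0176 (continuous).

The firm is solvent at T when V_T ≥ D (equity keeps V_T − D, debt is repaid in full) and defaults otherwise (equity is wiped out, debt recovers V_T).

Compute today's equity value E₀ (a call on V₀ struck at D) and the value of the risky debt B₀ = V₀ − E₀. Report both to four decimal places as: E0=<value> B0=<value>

d₁ = [ln(V₀/D) + (r + σ²/2)T] / (σ√T)
   = [ln(95.8579/71.5473) + (0.0176 + 0.5·0.4328²)·9.7550] / (0.4328·√9.7550)
   = [0.292508 + 1.085321] / 1.351764 = 1.019282
d₂ = d₁ − σ√T = 1.019282 − 1.351764 = -0.332482
N(d₁) = 0.845966,  N(d₂) = 0.369763,  e^(−rT) = 0.842242
E₀ = V₀·N(d₁) − D·e^(−rT)·N(d₂)
   = 95.8579·0.845966 − 71.5473·0.842242·0.369763 = 58.810524
B₀ = V₀ − E₀ = 95.8579 − 58.810524 = 37.047376

E0=58.8105 B0=37.0474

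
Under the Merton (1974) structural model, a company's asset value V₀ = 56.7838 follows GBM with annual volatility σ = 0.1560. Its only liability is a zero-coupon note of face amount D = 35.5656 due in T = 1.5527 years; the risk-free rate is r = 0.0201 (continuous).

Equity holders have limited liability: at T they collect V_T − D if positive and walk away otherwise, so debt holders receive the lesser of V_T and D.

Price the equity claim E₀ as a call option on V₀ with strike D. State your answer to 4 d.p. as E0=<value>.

E0=22.3249

d₁ = [ln(V₀/D) + (r + σ²/2)T] / (σ√T)
   = [ln(56.7838/35.5656) + (0.0201 + 0.5·0.1560²)·1.5527] / (0.1560·√1.5527)
   = [0.467872 + 0.050103] / 0.194388 = 2.664650
d₂ = d₁ − σ√T = 2.664650 − 0.194388 = 2.470263
N(d₁) = 0.996147,  N(d₂) = 0.993249,  e^(−rT) = 0.969273
E₀ = V₀·N(d₁) − D·e^(−rT)·N(d₂)
   = 56.7838·0.996147 − 35.5656·0.969273·0.993249 = 22.324938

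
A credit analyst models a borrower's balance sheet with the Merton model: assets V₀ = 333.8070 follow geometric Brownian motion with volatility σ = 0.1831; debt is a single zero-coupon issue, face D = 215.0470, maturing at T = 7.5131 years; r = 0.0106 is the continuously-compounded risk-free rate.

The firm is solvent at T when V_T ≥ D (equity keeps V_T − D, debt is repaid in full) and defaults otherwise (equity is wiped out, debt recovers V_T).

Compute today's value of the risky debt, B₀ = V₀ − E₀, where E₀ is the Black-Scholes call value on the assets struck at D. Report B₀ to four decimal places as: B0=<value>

d₁ = [ln(V₀/D) + (r + σ²/2)T] / (σ√T)
   = [ln(333.8070/215.0470) + (0.0106 + 0.5·0.1831²)·7.5131] / (0.1831·√7.5131)
   = [0.439706 + 0.205579] / 0.501878 = 1.285743
d₂ = d₁ − σ√T = 1.285743 − 0.501878 = 0.783865
N(d₁) = 0.900734,  N(d₂) = 0.783440,  e^(−rT) = 0.923450
E₀ = V₀·N(d₁) − D·e^(−rT)·N(d₂)
   = 333.8070·0.900734 − 215.0470·0.923450·0.783440 = 145.091589
B₀ = V₀ − E₀ = 333.8070 − 145.091589 = 188.715411

B0=188.7154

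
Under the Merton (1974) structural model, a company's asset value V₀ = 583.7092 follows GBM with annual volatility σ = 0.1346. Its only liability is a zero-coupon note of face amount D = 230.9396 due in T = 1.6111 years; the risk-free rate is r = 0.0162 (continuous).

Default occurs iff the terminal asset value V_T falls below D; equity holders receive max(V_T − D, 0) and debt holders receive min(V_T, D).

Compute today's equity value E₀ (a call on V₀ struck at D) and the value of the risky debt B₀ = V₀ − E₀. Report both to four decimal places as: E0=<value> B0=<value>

d₁ = [ln(V₀/D) + (r + σ²/2)T] / (σ√T)
   = [ln(583.7092/230.9396) + (0.0162 + 0.5·0.1346²)·1.6111] / (0.1346·√1.6111)
   = [0.927247 + 0.040694] / 0.170847 = 5.665555
d₂ = d₁ − σ√T = 5.665555 − 0.170847 = 5.494709
N(d₁) = 1.000000,  N(d₂) = 1.000000,  e^(−rT) = 0.974238
E₀ = V₀·N(d₁) − D·e^(−rT)·N(d₂)
   = 583.7092·1.000000 − 230.9396·0.974238·1.000000 = 358.719104
B₀ = V₀ − E₀ = 583.7092 − 358.719104 = 224.990096

E0=358.7191 B0=224.9901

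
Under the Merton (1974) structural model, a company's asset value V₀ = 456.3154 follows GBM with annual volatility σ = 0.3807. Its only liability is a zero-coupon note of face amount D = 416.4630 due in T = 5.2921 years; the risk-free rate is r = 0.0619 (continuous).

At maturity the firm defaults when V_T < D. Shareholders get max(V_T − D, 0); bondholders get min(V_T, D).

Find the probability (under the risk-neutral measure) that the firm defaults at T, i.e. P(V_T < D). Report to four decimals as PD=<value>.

d₁ = [ln(V₀/D) + (r + σ²/2)T] / (σ√T)
   = [ln(456.3154/416.4630) + (0.0619 + 0.5·0.3807²)·5.2921] / (0.3807·√5.2921)
   = [0.091387 + 0.711080] / 0.875784 = 0.916283
d₂ = d₁ − σ√T = 0.916283 − 0.875784 = 0.040500
risk-neutral PD = N(−d₂) = N(-0.040500) = 0.483847

PD=0.4838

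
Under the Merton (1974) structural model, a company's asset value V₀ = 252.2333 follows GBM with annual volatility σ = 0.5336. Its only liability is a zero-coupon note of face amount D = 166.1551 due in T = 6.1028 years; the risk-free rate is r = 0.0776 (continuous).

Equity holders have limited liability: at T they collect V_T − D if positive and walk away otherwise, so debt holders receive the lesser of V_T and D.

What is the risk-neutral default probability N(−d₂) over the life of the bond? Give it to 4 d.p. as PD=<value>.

d₁ = [ln(V₀/D) + (r + σ²/2)T] / (σ√T)
   = [ln(252.2333/166.1551) + (0.0776 + 0.5·0.5336²)·6.1028] / (0.5336·√6.1028)
   = [0.417433 + 1.342399] / 1.318197 = 1.335029
d₂ = d₁ − σ√T = 1.335029 − 1.318197 = 0.016832
risk-neutral PD = N(−d₂) = N(-0.016832) = 0.493285

PD=0.4933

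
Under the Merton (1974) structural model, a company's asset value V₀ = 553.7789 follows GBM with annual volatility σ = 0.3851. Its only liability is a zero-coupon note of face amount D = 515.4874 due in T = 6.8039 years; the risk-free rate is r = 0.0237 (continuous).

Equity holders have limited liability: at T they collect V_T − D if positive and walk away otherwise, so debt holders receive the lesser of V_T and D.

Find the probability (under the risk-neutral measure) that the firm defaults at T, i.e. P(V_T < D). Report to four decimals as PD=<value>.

d₁ = [ln(V₀/D) + (r + σ²/2)T] / (σ√T)
   = [ln(553.7789/515.4874) + (0.0237 + 0.5·0.3851²)·6.8039] / (0.3851·√6.8039)
   = [0.071653 + 0.665768] / 1.004506 = 0.734113
d₂ = d₁ − σ√T = 0.734113 − 1.004506 = -0.270393
risk-neutral PD = N(−d₂) = N(0.270393) = 0.606571

PD=0.6066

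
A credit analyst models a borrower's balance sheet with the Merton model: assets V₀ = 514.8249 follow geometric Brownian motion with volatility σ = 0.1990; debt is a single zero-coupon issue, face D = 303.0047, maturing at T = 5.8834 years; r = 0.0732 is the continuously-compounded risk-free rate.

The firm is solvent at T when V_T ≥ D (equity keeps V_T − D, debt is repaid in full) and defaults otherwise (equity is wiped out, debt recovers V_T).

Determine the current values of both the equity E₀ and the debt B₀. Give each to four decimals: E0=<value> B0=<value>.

d₁ = [ln(V₀/D) + (r + σ²/2)T] / (σ√T)
   = [ln(514.8249/303.0047) + (0.0732 + 0.5·0.1990²)·5.8834] / (0.1990·√5.8834)
   = [0.530079 + 0.547159] / 0.482689 = 2.231743
d₂ = d₁ − σ√T = 2.231743 − 0.482689 = 1.749055
N(d₁) = 0.987184,  N(d₂) = 0.959859,  e^(−rT) = 0.650077
E₀ = V₀·N(d₁) − D·e^(−rT)·N(d₂)
   = 514.8249·0.987184 − 303.0047·0.650077·0.959859 = 319.157404
B₀ = V₀ − E₀ = 514.8249 − 319.157404 = 195.667496

E0=319.1574 B0=195.6675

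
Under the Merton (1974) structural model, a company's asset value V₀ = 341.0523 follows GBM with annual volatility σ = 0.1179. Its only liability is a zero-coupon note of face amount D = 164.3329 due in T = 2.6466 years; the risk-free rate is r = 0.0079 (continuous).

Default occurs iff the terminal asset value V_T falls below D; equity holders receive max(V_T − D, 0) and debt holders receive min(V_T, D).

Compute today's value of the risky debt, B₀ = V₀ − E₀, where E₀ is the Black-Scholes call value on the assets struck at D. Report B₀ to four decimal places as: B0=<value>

d₁ = [ln(V₀/D) + (r + σ²/2)T] / (σ√T)
   = [ln(341.0523/164.3329) + (0.0079 + 0.5·0.1179²)·2.6466] / (0.1179·√2.6466)
   = [0.730142 + 0.039303] / 0.191804 = 4.011614
d₂ = d₁ − σ√T = 4.011614 − 0.191804 = 3.819810
N(d₁) = 0.999970,  N(d₂) = 0.999933,  e^(−rT) = 0.979309
E₀ = V₀·N(d₁) − D·e^(−rT)·N(d₂)
   = 341.0523·0.999970 − 164.3329·0.979309·0.999933 = 180.120088
B₀ = V₀ − E₀ = 341.0523 − 180.120088 = 160.932212

B0=160.9322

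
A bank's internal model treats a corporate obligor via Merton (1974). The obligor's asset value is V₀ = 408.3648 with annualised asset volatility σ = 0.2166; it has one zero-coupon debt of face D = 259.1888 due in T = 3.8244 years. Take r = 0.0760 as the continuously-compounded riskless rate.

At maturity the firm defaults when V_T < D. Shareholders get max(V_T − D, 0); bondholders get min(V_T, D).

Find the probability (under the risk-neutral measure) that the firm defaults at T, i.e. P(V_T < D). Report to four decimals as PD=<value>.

PD=0.0609

d₁ = [ln(V₀/D) + (r + σ²/2)T] / (σ√T)
   = [ln(408.3648/259.1888) + (0.0760 + 0.5·0.2166²)·3.8244] / (0.2166·√3.8244)
   = [0.454604 + 0.380366] / 0.423585 = 1.971201
d₂ = d₁ − σ√T = 1.971201 − 0.423585 = 1.547617
risk-neutral PD = N(−d₂) = N(-1.547617) = 0.060857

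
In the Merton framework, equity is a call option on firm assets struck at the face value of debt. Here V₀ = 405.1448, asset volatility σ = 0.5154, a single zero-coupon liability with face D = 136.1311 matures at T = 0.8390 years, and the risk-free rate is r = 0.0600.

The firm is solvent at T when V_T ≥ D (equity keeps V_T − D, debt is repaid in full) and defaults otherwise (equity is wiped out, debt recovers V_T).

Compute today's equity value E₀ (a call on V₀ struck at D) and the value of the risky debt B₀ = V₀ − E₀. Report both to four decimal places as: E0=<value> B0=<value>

E0=275.9701 B0=129.1747

d₁ = [ln(V₀/D) + (r + σ²/2)T] / (σ√T)
   = [ln(405.1448/136.1311) + (0.0600 + 0.5·0.5154²)·0.8390] / (0.5154·√0.8390)
   = [1.090626 + 0.161775] / 0.472091 = 2.652882
d₂ = d₁ − σ√T = 2.652882 − 0.472091 = 2.180792
N(d₁) = 0.996010,  N(d₂) = 0.985401,  e^(−rT) = 0.950906
E₀ = V₀·N(d₁) − D·e^(−rT)·N(d₂)
   = 405.1448·0.996010 − 136.1311·0.950906·0.985401 = 275.970092
B₀ = V₀ − E₀ = 405.1448 − 275.970092 = 129.174708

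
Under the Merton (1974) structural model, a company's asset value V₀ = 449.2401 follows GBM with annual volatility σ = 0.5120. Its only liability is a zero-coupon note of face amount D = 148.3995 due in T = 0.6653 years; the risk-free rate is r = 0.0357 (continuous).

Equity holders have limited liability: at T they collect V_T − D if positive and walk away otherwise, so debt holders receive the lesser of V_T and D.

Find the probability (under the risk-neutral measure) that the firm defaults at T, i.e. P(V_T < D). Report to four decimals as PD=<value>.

PD=0.0062

d₁ = [ln(V₀/D) + (r + σ²/2)T] / (σ√T)
   = [ln(449.2401/148.3995) + (0.0357 + 0.5·0.5120²)·0.6653] / (0.5120·√0.6653)
   = [1.107650 + 0.110953] / 0.417618 = 2.917988
d₂ = d₁ − σ√T = 2.917988 − 0.417618 = 2.500370
risk-neutral PD = N(−d₂) = N(-2.500370) = 0.006203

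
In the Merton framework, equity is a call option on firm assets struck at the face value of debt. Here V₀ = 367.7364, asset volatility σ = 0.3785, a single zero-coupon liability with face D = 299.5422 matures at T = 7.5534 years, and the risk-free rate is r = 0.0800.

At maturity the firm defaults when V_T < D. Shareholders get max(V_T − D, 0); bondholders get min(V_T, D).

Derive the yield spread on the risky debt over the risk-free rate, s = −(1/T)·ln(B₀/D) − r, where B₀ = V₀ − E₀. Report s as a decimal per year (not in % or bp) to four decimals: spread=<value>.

d₁ = [ln(V₀/D) + (r + σ²/2)T] / (σ√T)
   = [ln(367.7364/299.5422) + (0.0800 + 0.5·0.3785²)·7.5534] / (0.3785·√7.5534)
   = [0.205111 + 1.145331] / 1.040249 = 1.298191
d₂ = d₁ − σ√T = 1.298191 − 1.040249 = 0.257943
N(d₁) = 0.902889,  N(d₂) = 0.601774,  e^(−rT) = 0.546472
E₀ = V₀·N(d₁) − D·e^(−rT)·N(d₂)
   = 367.7364·0.902889 − 299.5422·0.546472·0.601774 = 233.519885
B₀ = V₀ − E₀ = 367.7364 − 233.519885 = 134.216515
spread = −(1/T)·ln(B₀/D) − r = −(1/7.5534)·ln(134.216515/299.5422) − 0.0800 = 0.02628340

spread=0.0263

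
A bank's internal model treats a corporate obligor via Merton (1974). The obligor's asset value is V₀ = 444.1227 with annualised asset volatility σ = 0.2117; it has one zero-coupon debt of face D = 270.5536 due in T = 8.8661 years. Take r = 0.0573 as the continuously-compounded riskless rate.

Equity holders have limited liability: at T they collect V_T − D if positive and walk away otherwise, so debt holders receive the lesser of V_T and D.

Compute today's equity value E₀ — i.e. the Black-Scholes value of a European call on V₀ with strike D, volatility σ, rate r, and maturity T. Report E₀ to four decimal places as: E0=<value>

d₁ = [ln(V₀/D) + (r + σ²/2)T] / (σ√T)
   = [ln(444.1227/270.5536) + (0.0573 + 0.5·0.2117²)·8.8661] / (0.2117·√8.8661)
   = [0.495631 + 0.706703] / 0.630358 = 1.907383
d₂ = d₁ − σ√T = 1.907383 − 0.630358 = 1.277025
N(d₁) = 0.971764,  N(d₂) = 0.899203,  e^(−rT) = 0.601681
E₀ = V₀·N(d₁) − D·e^(−rT)·N(d₂)
   = 444.1227·0.971764 − 270.5536·0.601681·0.899203 = 285.204047

E0=285.2040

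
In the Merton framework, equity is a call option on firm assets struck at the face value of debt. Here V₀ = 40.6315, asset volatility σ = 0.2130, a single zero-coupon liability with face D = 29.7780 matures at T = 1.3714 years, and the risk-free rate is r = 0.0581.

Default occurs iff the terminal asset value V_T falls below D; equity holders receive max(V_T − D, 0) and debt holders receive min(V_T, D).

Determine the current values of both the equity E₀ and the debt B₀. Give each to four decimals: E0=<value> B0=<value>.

E0=13.3431 B0=27.2884

d₁ = [ln(V₀/D) + (r + σ²/2)T] / (σ√T)
   = [ln(40.6315/29.7780) + (0.0581 + 0.5·0.2130²)·1.3714] / (0.2130·√1.3714)
   = [0.310774 + 0.110788] / 0.249437 = 1.690049
d₂ = d₁ − σ√T = 1.690049 − 0.249437 = 1.440612
N(d₁) = 0.954491,  N(d₂) = 0.925153,  e^(−rT) = 0.923413
E₀ = V₀·N(d₁) − D·e^(−rT)·N(d₂)
   = 40.6315·0.954491 − 29.7780·0.923413·0.925153 = 13.343092
B₀ = V₀ − E₀ = 40.6315 − 13.343092 = 27.288408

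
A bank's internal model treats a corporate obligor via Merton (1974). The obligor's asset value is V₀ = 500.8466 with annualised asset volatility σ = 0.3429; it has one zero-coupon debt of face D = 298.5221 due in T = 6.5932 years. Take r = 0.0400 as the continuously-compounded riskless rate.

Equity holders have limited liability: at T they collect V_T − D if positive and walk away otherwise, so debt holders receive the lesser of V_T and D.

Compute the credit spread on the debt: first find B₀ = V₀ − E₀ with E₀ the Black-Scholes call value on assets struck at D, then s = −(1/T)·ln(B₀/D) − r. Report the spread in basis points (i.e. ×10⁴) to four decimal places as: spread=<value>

spread=204.4704

d₁ = [ln(V₀/D) + (r + σ²/2)T] / (σ√T)
   = [ln(500.8466/298.5221) + (0.0400 + 0.5·0.3429²)·6.5932] / (0.3429·√6.5932)
   = [0.517456 + 0.651344] / 0.880472 = 1.327469
d₂ = d₁ − σ√T = 1.327469 − 0.880472 = 0.446997
N(d₁) = 0.907823,  N(d₂) = 0.672561,  e^(−rT) = 0.768182
E₀ = V₀·N(d₁) − D·e^(−rT)·N(d₂)
   = 500.8466·0.907823 − 298.5221·0.768182·0.672561 = 300.448776
B₀ = V₀ − E₀ = 500.8466 − 300.448776 = 200.397824
spread = −(1/T)·ln(B₀/D) − r = −(1/6.5932)·ln(200.397824/298.5221) − 0.0400 = 0.02044704
in basis points: 0.02044704 × 10⁴ = 204.4704 bp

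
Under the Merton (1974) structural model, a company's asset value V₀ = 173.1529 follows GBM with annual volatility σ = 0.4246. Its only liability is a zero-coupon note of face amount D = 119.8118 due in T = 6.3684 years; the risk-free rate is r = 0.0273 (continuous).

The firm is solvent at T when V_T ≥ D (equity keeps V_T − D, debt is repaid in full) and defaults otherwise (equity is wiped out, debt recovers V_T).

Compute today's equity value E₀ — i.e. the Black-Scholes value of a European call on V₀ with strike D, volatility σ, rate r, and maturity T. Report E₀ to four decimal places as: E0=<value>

d₁ = [ln(V₀/D) + (r + σ²/2)T] / (σ√T)
   = [ln(173.1529/119.8118) + (0.0273 + 0.5·0.4246²)·6.3684] / (0.4246·√6.3684)
   = [0.368253 + 0.747921] / 1.071507 = 1.041686
d₂ = d₁ − σ√T = 1.041686 − 1.071507 = -0.029821
N(d₁) = 0.851221,  N(d₂) = 0.488105,  e^(−rT) = 0.840417
E₀ = V₀·N(d₁) − D·e^(−rT)·N(d₂)
   = 173.1529·0.851221 − 119.8118·0.840417·0.488105 = 98.243275

E0=98.2433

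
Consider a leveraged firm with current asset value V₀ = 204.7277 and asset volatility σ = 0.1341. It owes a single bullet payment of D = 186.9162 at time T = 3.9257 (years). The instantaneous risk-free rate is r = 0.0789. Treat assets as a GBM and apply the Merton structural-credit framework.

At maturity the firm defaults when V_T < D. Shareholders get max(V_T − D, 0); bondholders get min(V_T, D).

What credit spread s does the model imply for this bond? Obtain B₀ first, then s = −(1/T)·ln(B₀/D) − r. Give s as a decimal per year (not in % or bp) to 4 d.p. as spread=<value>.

d₁ = [ln(V₀/D) + (r + σ²/2)T] / (σ√T)
   = [ln(204.7277/186.9162) + (0.0789 + 0.5·0.1341²)·3.9257] / (0.1341·√3.9257)
   = [0.091020 + 0.345035] / 0.265697 = 1.641174
d₂ = d₁ − σ√T = 1.641174 − 0.265697 = 1.375477
N(d₁) = 0.949619,  N(d₂) = 0.915508,  e^(−rT) = 0.733639
E₀ = V₀·N(d₁) − D·e^(−rT)·N(d₂)
   = 204.7277·0.949619 − 186.9162·0.733639·0.915508 = 68.870599
B₀ = V₀ − E₀ = 204.7277 − 68.870599 = 135.857101
spread = −(1/T)·ln(B₀/D) − r = −(1/3.9257)·ln(135.857101/186.9162) − 0.0789 = 0.00237386

spread=0.0024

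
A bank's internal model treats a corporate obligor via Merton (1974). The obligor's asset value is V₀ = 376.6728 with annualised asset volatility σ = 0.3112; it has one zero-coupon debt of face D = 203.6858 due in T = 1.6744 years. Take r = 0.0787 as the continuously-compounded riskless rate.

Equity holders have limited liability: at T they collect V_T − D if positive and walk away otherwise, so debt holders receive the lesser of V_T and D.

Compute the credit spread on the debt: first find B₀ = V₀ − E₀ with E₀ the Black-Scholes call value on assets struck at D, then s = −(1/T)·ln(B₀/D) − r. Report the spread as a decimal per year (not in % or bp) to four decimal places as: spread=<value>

d₁ = [ln(V₀/D) + (r + σ²/2)T] / (σ√T)
   = [ln(376.6728/203.6858) + (0.0787 + 0.5·0.3112²)·1.6744] / (0.3112·√1.6744)
   = [0.614798 + 0.212854] / 0.402688 = 2.055317
d₂ = d₁ − σ√T = 2.055317 − 0.402688 = 1.652629
N(d₁) = 0.980076,  N(d₂) = 0.950797,  e^(−rT) = 0.876538
E₀ = V₀·N(d₁) − D·e^(−rT)·N(d₂)
   = 376.6728·0.980076 − 203.6858·0.876538·0.950797 = 199.414228
B₀ = V₀ − E₀ = 376.6728 − 199.414228 = 177.258572
spread = −(1/T)·ln(B₀/D) − r = −(1/1.6744)·ln(177.258572/203.6858) − 0.0787 = 0.00429635

spread=0.0043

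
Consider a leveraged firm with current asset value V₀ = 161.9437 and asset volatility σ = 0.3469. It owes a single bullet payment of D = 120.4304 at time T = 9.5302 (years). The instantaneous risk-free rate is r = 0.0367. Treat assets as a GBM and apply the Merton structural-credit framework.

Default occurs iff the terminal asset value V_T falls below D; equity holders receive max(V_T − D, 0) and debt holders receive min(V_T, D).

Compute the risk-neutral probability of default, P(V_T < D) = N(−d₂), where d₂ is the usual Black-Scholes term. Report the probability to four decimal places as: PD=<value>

PD=0.4730

d₁ = [ln(V₀/D) + (r + σ²/2)T] / (σ√T)
   = [ln(161.9437/120.4304) + (0.0367 + 0.5·0.3469²)·9.5302] / (0.3469·√9.5302)
   = [0.296177 + 0.923189] / 1.070916 = 1.138619
d₂ = d₁ − σ√T = 1.138619 − 1.070916 = 0.067704
risk-neutral PD = N(−d₂) = N(-0.067704) = 0.473011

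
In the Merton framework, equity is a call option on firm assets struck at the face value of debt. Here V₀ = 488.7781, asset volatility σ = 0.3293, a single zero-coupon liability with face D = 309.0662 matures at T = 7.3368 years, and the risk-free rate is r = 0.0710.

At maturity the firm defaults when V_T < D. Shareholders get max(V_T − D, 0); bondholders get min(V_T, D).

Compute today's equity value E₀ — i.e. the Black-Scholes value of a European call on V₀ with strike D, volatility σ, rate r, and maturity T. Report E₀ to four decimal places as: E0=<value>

E0=322.4544

d₁ = [ln(V₀/D) + (r + σ²/2)T] / (σ√T)
   = [ln(488.7781/309.0662) + (0.0710 + 0.5·0.3293²)·7.3368] / (0.3293·√7.3368)
   = [0.458353 + 0.918709] / 0.891959 = 1.543861
d₂ = d₁ − σ√T = 1.543861 − 0.891959 = 0.651902
N(d₁) = 0.938689,  N(d₂) = 0.742768,  e^(−rT) = 0.593978
E₀ = V₀·N(d₁) − D·e^(−rT)·N(d₂)
   = 488.7781·0.938689 − 309.0662·0.593978·0.742768 = 322.454402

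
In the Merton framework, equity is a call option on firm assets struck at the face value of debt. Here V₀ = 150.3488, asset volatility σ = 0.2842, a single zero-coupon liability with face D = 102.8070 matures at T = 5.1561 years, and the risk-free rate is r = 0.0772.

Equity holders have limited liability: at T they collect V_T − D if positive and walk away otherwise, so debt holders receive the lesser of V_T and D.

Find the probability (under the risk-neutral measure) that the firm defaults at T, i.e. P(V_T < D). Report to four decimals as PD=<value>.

PD=0.1886

d₁ = [ln(V₀/D) + (r + σ²/2)T] / (σ√T)
   = [ln(150.3488/102.8070) + (0.0772 + 0.5·0.2842²)·5.1561] / (0.2842·√5.1561)
   = [0.380104 + 0.606279] / 0.645334 = 1.528485
d₂ = d₁ − σ√T = 1.528485 − 0.645334 = 0.883150
risk-neutral PD = N(−d₂) = N(-0.883150) = 0.188578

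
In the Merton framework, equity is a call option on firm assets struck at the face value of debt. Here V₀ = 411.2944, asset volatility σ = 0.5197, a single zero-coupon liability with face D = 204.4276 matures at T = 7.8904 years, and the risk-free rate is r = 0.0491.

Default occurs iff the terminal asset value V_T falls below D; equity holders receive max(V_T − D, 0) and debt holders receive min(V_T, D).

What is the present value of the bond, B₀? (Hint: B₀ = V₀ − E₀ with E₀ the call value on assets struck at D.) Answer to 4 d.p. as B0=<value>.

B0=99.0575

d₁ = [ln(V₀/D) + (r + σ²/2)T] / (σ√T)
   = [ln(411.2944/204.4276) + (0.0491 + 0.5·0.5197²)·7.8904] / (0.5197·√7.8904)
   = [0.699095 + 1.452970] / 1.459830 = 1.474189
d₂ = d₁ − σ√T = 1.474189 − 1.459830 = 0.014360
N(d₁) = 0.929785,  N(d₂) = 0.505728,  e^(−rT) = 0.678807
E₀ = V₀·N(d₁) − D·e^(−rT)·N(d₂)
   = 411.2944·0.929785 − 204.4276·0.678807·0.505728 = 312.236892
B₀ = V₀ − E₀ = 411.2944 − 312.236892 = 99.057508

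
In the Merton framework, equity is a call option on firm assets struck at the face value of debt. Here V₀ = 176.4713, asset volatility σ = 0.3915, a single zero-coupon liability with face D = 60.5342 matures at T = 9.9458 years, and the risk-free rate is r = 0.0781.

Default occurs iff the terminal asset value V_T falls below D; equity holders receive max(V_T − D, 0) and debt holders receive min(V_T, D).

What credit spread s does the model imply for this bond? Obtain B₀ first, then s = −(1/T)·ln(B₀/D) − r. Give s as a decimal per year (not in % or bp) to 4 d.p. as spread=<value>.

spread=0.0084

d₁ = [ln(V₀/D) + (r + σ²/2)T] / (σ√T)
   = [ln(176.4713/60.5342) + (0.0781 + 0.5·0.3915²)·9.9458] / (0.3915·√9.9458)
   = [1.069950 + 1.538975] / 1.234672 = 2.113050
d₂ = d₁ − σ√T = 2.113050 − 1.234672 = 0.878378
N(d₁) = 0.982702,  N(d₂) = 0.810131,  e^(−rT) = 0.459890
E₀ = V₀·N(d₁) − D·e^(−rT)·N(d₂)
   = 176.4713·0.982702 − 60.5342·0.459890·0.810131 = 150.865347
B₀ = V₀ − E₀ = 176.4713 − 150.865347 = 25.605953
spread = −(1/T)·ln(B₀/D) − r = −(1/9.9458)·ln(25.605953/60.5342) − 0.0781 = 0.00840723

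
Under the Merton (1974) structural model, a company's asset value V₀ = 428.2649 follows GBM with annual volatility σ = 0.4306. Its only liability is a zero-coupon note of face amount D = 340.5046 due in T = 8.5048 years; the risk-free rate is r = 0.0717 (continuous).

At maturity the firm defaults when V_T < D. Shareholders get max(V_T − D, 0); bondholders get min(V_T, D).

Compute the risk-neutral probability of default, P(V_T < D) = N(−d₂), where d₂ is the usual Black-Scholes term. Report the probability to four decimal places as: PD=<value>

PD=0.4839

d₁ = [ln(V₀/D) + (r + σ²/2)T] / (σ√T)
   = [ln(428.2649/340.5046) + (0.0717 + 0.5·0.4306²)·8.5048] / (0.4306·√8.5048)
   = [0.229313 + 1.398259] / 1.255758 = 1.296087
d₂ = d₁ − σ√T = 1.296087 − 1.255758 = 0.040329
risk-neutral PD = N(−d₂) = N(-0.040329) = 0.483916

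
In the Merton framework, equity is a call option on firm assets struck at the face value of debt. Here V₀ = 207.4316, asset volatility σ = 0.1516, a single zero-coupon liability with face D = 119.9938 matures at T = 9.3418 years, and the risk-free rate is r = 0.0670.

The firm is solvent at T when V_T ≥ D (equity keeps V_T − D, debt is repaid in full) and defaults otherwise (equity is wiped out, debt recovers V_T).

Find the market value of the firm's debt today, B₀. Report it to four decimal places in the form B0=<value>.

d₁ = [ln(V₀/D) + (r + σ²/2)T] / (σ√T)
   = [ln(207.4316/119.9938) + (0.0670 + 0.5·0.1516²)·9.3418] / (0.1516·√9.3418)
   = [0.547362 + 0.733250] / 0.463356 = 2.763776
d₂ = d₁ − σ√T = 2.763776 − 0.463356 = 2.300421
N(d₁) = 0.997143,  N(d₂) = 0.989288,  e^(−rT) = 0.534780
E₀ = V₀·N(d₁) − D·e^(−rT)·N(d₂)
   = 207.4316·0.997143 − 119.9938·0.534780·0.989288 = 143.356172
B₀ = V₀ − E₀ = 207.4316 − 143.356172 = 64.075428

B0=64.0754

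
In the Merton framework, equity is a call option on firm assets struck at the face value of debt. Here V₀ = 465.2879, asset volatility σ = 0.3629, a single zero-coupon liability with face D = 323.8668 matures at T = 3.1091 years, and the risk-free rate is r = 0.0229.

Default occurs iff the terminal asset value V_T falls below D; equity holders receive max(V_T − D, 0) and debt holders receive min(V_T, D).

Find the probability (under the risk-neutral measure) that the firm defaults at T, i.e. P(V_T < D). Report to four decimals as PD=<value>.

PD=0.3603

d₁ = [ln(V₀/D) + (r + σ²/2)T] / (σ√T)
   = [ln(465.2879/323.8668) + (0.0229 + 0.5·0.3629²)·3.1091] / (0.3629·√3.1091)
   = [0.362324 + 0.275927] / 0.639889 = 0.997441
d₂ = d₁ − σ√T = 0.997441 − 0.639889 = 0.357553
risk-neutral PD = N(−d₂) = N(-0.357553) = 0.360339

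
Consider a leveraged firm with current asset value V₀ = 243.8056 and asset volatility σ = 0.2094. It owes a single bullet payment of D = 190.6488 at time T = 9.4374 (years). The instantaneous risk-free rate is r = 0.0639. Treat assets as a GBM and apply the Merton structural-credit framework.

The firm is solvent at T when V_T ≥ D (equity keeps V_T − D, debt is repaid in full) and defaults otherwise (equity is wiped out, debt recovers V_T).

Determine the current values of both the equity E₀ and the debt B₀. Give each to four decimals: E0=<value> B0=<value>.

d₁ = [ln(V₀/D) + (r + σ²/2)T] / (σ√T)
   = [ln(243.8056/190.6488) + (0.0639 + 0.5·0.2094²)·9.4374] / (0.2094·√9.4374)
   = [0.245938 + 0.809957] / 0.643284 = 1.641414
d₂ = d₁ − σ√T = 1.641414 − 0.643284 = 0.998129
N(d₁) = 0.949644,  N(d₂) = 0.840892,  e^(−rT) = 0.547140
E₀ = V₀·N(d₁) − D·e^(−rT)·N(d₂)
   = 243.8056·0.949644 − 190.6488·0.547140·0.840892 = 143.813768
B₀ = V₀ − E₀ = 243.8056 − 143.813768 = 99.991832

E0=143.8138 B0=99.9918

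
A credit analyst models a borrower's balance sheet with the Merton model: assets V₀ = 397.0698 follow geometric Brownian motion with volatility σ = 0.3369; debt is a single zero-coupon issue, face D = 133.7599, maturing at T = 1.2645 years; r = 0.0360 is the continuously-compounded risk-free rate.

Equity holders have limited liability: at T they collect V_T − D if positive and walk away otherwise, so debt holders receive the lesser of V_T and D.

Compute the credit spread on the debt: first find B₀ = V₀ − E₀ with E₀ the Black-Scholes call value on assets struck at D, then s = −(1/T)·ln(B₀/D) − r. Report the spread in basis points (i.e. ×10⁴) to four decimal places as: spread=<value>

spread=2.0425

d₁ = [ln(V₀/D) + (r + σ²/2)T] / (σ√T)
   = [ln(397.0698/133.7599) + (0.0360 + 0.5·0.3369²)·1.2645] / (0.3369·√1.2645)
   = [1.088066 + 0.117283] / 0.378844 = 3.181650
d₂ = d₁ − σ√T = 3.181650 − 0.378844 = 2.802806
N(d₁) = 0.999268,  N(d₂) = 0.997467,  e^(−rT) = 0.955499
E₀ = V₀·N(d₁) − D·e^(−rT)·N(d₂)
   = 397.0698·0.999268 − 133.7599·0.955499·0.997467 = 269.295410
B₀ = V₀ − E₀ = 397.0698 − 269.295410 = 127.774390
spread = −(1/T)·ln(B₀/D) − r = −(1/1.2645)·ln(127.774390/133.7599) − 0.0360 = 0.00020425
in basis points: 0.00020425 × 10⁴ = 2.0425 bp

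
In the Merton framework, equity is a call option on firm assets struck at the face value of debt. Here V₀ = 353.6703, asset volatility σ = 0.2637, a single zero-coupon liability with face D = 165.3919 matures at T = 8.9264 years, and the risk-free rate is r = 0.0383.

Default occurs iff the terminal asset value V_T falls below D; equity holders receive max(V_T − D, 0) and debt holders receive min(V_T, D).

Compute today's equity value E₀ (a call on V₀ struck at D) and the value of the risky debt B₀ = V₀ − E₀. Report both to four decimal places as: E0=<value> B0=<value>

E0=241.7625 B0=111.9078

d₁ = [ln(V₀/D) + (r + σ²/2)T] / (σ√T)
   = [ln(353.6703/165.3919) + (0.0383 + 0.5·0.2637²)·8.9264] / (0.2637·√8.9264)
   = [0.760047 + 0.652242] / 0.787859 = 1.792567
d₂ = d₁ − σ√T = 1.792567 − 0.787859 = 1.004708
N(d₁) = 0.963479,  N(d₂) = 0.842481,  e^(−rT) = 0.710433
E₀ = V₀·N(d₁) − D·e^(−rT)·N(d₂)
   = 353.6703·0.963479 − 165.3919·0.710433·0.842481 = 241.762478
B₀ = V₀ − E₀ = 353.6703 − 241.762478 = 111.907822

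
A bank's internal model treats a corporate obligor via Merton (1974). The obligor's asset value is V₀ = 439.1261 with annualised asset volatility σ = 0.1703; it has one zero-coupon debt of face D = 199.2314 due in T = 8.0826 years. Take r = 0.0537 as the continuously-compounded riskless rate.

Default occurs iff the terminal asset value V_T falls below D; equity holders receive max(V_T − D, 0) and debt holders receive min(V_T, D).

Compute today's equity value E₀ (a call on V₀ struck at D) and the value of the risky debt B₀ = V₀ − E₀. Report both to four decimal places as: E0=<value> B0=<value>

d₁ = [ln(V₀/D) + (r + σ²/2)T] / (σ√T)
   = [ln(439.1261/199.2314) + (0.0537 + 0.5·0.1703²)·8.0826] / (0.1703·√8.0826)
   = [0.790320 + 0.551242] / 0.484161 = 2.770897
d₂ = d₁ − σ√T = 2.770897 − 0.484161 = 2.286735
N(d₁) = 0.997205,  N(d₂) = 0.988894,  e^(−rT) = 0.647889
E₀ = V₀·N(d₁) − D·e^(−rT)·N(d₂)
   = 439.1261·0.997205 − 199.2314·0.647889·0.988894 = 310.252342
B₀ = V₀ − E₀ = 439.1261 − 310.252342 = 128.873758

E0=310.2523 B0=128.8738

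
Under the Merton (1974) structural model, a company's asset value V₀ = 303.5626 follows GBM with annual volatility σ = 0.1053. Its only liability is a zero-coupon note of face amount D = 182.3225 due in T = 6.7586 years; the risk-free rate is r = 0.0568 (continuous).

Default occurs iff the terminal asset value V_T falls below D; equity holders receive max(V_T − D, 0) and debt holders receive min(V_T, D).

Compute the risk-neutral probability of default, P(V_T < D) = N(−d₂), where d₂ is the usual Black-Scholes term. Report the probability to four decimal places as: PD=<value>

d₁ = [ln(V₀/D) + (r + σ²/2)T] / (σ√T)
   = [ln(303.5626/182.3225) + (0.0568 + 0.5·0.1053²)·6.7586] / (0.1053·√6.7586)
   = [0.509811 + 0.421358] / 0.273752 = 3.401511
d₂ = d₁ − σ√T = 3.401511 − 0.273752 = 3.127759
risk-neutral PD = N(−d₂) = N(-3.127759) = 0.000881

PD=0.0009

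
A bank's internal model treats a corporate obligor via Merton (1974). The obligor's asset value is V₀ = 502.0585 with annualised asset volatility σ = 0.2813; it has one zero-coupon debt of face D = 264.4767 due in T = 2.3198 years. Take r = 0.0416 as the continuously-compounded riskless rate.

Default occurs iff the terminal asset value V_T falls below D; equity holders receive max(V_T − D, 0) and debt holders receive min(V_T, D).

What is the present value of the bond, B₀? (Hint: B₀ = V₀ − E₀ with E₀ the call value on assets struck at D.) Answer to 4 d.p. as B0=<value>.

d₁ = [ln(V₀/D) + (r + σ²/2)T] / (σ√T)
   = [ln(502.0585/264.4767) + (0.0416 + 0.5·0.2813²)·2.3198] / (0.2813·√2.3198)
   = [0.640963 + 0.188286] / 0.428445 = 1.935487
d₂ = d₁ − σ√T = 1.935487 − 0.428445 = 1.507042
N(d₁) = 0.973535,  N(d₂) = 0.934100,  e^(−rT) = 0.908007
E₀ = V₀·N(d₁) − D·e^(−rT)·N(d₂)
   = 502.0585·0.973535 − 264.4767·0.908007·0.934100 = 264.450447
B₀ = V₀ − E₀ = 502.0585 − 264.450447 = 237.608053

B0=237.6081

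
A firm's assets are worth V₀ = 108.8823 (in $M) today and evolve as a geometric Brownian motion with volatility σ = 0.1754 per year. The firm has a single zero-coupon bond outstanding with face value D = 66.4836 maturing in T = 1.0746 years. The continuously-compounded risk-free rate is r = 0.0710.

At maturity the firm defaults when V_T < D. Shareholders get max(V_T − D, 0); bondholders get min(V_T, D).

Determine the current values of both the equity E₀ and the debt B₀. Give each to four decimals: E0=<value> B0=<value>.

d₁ = [ln(V₀/D) + (r + σ²/2)T] / (σ√T)
   = [ln(108.8823/66.4836) + (0.0710 + 0.5·0.1754²)·1.0746] / (0.1754·√1.0746)
   = [0.493312 + 0.092827] / 0.181825 = 3.223647
d₂ = d₁ − σ√T = 3.223647 − 0.181825 = 3.041823
N(d₁) = 0.999367,  N(d₂) = 0.998824,  e^(−rT) = 0.926541
E₀ = V₀·N(d₁) − D·e^(−rT)·N(d₂)
   = 108.8823·0.999367 − 66.4836·0.926541·0.998824 = 47.286016
B₀ = V₀ − E₀ = 108.8823 − 47.286016 = 61.596284

E0=47.2860 B0=61.5963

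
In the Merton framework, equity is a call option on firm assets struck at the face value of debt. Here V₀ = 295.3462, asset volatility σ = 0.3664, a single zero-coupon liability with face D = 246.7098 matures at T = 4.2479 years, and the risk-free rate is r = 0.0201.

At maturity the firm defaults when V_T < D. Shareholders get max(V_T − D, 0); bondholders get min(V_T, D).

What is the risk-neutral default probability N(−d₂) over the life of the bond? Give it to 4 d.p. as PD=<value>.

d₁ = [ln(V₀/D) + (r + σ²/2)T] / (σ√T)
   = [ln(295.3462/246.7098) + (0.0201 + 0.5·0.3664²)·4.2479] / (0.3664·√4.2479)
   = [0.179935 + 0.370521] / 0.755166 = 0.728921
d₂ = d₁ − σ√T = 0.728921 − 0.755166 = -0.026246
risk-neutral PD = N(−d₂) = N(0.026246) = 0.510469

PD=0.5105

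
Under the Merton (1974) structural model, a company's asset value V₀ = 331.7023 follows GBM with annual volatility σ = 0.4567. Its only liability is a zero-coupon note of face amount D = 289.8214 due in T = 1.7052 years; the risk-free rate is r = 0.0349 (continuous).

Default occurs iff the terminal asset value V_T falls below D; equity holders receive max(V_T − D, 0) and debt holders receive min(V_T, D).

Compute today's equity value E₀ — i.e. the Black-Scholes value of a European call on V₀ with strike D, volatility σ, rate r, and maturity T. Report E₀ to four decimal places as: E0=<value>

E0=103.8177

d₁ = [ln(V₀/D) + (r + σ²/2)T] / (σ√T)
   = [ln(331.7023/289.8214) + (0.0349 + 0.5·0.4567²)·1.7052] / (0.4567·√1.7052)
   = [0.134973 + 0.237342] / 0.596374 = 0.624299
d₂ = d₁ − σ√T = 0.624299 − 0.596374 = 0.027925
N(d₁) = 0.733784,  N(d₂) = 0.511139,  e^(−rT) = 0.942225
E₀ = V₀·N(d₁) − D·e^(−rT)·N(d₂)
   = 331.7023·0.733784 − 289.8214·0.942225·0.511139 = 103.817711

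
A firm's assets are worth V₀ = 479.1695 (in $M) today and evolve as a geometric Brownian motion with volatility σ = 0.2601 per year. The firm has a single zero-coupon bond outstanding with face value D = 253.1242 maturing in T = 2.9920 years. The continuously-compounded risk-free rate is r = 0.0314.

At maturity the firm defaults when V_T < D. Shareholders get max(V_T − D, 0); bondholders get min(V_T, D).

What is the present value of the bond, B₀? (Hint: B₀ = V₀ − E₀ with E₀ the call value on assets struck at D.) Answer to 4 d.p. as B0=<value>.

d₁ = [ln(V₀/D) + (r + σ²/2)T] / (σ√T)
   = [ln(479.1695/253.1242) + (0.0314 + 0.5·0.2601²)·2.9920] / (0.2601·√2.9920)
   = [0.638174 + 0.195156] / 0.449905 = 1.852235
d₂ = d₁ − σ√T = 1.852235 − 0.449905 = 1.402329
N(d₁) = 0.968004,  N(d₂) = 0.919592,  e^(−rT) = 0.910329
E₀ = V₀·N(d₁) − D·e^(−rT)·N(d₂)
   = 479.1695·0.968004 − 253.1242·0.910329·0.919592 = 251.939800
B₀ = V₀ − E₀ = 479.1695 − 251.939800 = 227.229700

B0=227.2297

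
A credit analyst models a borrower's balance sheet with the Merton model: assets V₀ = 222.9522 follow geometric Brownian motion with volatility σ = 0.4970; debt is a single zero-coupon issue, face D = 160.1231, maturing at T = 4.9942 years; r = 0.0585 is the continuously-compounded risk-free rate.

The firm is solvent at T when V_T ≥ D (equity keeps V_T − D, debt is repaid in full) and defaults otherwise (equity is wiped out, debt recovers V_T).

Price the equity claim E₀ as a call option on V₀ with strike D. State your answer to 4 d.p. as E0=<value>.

E0=133.4439

d₁ = [ln(V₀/D) + (r + σ²/2)T] / (σ√T)
   = [ln(222.9522/160.1231) + (0.0585 + 0.5·0.4970²)·4.9942] / (0.4970·√4.9942)
   = [0.331015 + 0.908967] / 1.110681 = 1.116415
d₂ = d₁ − σ√T = 1.116415 − 1.110681 = 0.005734
N(d₁) = 0.867878,  N(d₂) = 0.502288,  e^(−rT) = 0.746649
E₀ = V₀·N(d₁) − D·e^(−rT)·N(d₂)
   = 222.9522·0.867878 − 160.1231·0.746649·0.502288 = 133.443925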